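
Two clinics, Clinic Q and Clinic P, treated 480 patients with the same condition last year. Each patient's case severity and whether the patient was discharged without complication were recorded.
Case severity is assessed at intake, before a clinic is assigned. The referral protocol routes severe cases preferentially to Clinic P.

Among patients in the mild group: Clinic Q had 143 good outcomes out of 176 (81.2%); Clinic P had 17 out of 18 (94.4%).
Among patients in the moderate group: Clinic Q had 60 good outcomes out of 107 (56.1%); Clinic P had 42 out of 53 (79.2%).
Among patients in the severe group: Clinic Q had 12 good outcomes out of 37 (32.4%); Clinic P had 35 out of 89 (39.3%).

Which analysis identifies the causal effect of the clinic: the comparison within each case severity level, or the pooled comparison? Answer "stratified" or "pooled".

The case severity-specific comparison favours Clinic P throughout, but the pooled figures favour Clinic Q. The question is whether to condition on case severity.
Since case severity is a pre-existing factor (not a product of the clinic) and it affects the outcome on its own, it is a confounder. The stratified rates, not the pooled rate, identify the causal effect.
Within each level — mild: 81.2% vs 94.4%; moderate: 56.1% vs 79.2%; severe: 32.4% vs 39.3% — Clinic P is higher every time.

stratified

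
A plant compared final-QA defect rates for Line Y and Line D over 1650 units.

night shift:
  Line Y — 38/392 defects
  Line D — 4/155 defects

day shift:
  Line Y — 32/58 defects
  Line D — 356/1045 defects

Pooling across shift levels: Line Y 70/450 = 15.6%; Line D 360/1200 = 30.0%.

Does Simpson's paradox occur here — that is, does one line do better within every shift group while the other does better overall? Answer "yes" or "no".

Within each shift level (night shift 9.7% vs 2.6%; day shift 55.2% vs 34.1%), Line D has the lower rate every time. Pooled: 15.6% vs 30.0% — Line Y has the lower rate overall. The two comparisons disagree.

yes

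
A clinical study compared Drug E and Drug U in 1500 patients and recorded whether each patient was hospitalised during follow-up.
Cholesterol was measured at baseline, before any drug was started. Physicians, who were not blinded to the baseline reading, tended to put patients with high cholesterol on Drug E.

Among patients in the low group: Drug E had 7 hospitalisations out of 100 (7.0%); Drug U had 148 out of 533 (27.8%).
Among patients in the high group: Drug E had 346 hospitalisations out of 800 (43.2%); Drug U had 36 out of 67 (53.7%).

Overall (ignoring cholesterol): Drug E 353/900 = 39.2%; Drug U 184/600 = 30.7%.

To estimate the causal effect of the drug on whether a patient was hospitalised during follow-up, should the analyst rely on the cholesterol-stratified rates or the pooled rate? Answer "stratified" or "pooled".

Within every cholesterol level Drug E has the lower rate, yet pooled Drug U does — Simpson's reversal.
Since cholesterol is a pre-existing factor (not a product of the drug) and it affects the outcome on its own, it is a confounder. The stratified rates, not the pooled rate, identify the causal effect.
Within each level — low: 7.0% vs 27.8%; high: 43.2% vs 53.7% — Drug E is lower every time.

stratified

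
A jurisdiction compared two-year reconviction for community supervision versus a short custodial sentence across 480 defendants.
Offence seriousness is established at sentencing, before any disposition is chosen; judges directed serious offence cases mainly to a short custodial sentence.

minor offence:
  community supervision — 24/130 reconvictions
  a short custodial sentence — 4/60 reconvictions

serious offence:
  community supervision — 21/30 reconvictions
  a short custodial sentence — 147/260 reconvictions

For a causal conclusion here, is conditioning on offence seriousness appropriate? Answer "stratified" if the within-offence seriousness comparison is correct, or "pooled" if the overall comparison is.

Offence seriousness is set before the disposition has any effect — it is not caused by the disposition — and it independently drives the outcome. That makes it a confounder, so the causal comparison is within offence seriousness levels.
Within each level — minor offence: 18.5% vs 6.7%; serious offence: 70.0% vs 56.5% — a short custodial sentence is lower every time.

stratified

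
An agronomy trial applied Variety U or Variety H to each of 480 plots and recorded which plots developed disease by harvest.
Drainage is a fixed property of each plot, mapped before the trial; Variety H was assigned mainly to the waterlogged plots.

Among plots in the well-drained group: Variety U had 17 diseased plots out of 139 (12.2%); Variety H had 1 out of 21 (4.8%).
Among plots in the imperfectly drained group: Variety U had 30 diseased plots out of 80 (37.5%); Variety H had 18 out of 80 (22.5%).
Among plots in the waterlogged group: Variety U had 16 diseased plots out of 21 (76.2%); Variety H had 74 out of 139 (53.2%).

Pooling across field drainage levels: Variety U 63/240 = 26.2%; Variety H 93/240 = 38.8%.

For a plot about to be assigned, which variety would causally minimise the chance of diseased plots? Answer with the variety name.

Field drainage is set before the variety has any effect — it is not caused by the variety — and it independently drives the outcome. That makes it a confounder, so the causal comparison is within field drainage levels.
Within each level — well-drained: 12.2% vs 4.8%; imperfectly drained: 37.5% vs 22.5%; waterlogged: 76.2% vs 53.2% — Variety H is lower every time.

Variety H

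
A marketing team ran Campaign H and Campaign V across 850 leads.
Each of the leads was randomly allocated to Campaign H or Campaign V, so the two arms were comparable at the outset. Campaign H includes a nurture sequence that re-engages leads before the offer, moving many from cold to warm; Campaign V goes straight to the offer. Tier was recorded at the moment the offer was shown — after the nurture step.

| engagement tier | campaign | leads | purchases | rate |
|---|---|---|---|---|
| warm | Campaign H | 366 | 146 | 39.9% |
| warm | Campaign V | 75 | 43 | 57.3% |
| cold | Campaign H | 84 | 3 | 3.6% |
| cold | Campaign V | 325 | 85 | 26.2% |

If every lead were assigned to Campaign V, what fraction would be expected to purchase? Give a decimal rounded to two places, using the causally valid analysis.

0.32

The distribution of engagement tier is itself part of what the campaign does — it is an intermediate outcome. Holding it fixed would remove that part of the effect; the total effect is the pooled difference.
So P(outcome | do(Campaign V)) is just the pooled rate for Campaign V: 128/400 = 0.320.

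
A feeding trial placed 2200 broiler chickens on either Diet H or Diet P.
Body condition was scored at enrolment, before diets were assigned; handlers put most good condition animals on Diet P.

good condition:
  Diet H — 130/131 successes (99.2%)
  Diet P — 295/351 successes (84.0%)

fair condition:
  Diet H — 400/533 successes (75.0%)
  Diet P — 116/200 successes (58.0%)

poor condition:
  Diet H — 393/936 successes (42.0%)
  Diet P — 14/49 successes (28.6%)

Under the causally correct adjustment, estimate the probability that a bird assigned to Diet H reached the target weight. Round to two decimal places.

0.66

Within every starting body condition level Diet H has the higher rate, yet pooled Diet P does — Simpson's reversal.
Here starting body condition is a common cause — it drives both which diet a case falls under and the outcome. The crude comparison mixes populations; the stratum-specific rates are the causally relevant ones.
Standardising Diet H to the population starting body condition mix: 0.219·130/131 + 0.333·400/533 + 0.448·393/936 = 0.655.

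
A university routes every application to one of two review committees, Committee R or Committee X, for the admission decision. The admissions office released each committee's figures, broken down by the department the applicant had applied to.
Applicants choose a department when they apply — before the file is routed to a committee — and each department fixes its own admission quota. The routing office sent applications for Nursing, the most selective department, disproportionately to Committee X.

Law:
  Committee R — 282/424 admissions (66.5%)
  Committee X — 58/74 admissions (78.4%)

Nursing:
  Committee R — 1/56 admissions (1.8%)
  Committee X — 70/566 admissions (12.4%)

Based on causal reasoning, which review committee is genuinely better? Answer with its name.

Within every department level Committee X has the higher rate, yet pooled Committee R does — Simpson's reversal.
Nothing the review committee does changes department; the imbalance is an allocation artefact. With department also predicting the outcome, the pooled figure is confounded, and the within-stratum comparison is the causal one.
Within each level — Law: 66.5% vs 78.4%; Nursing: 1.8% vs 12.4% — Committee X is higher every time.

Committee X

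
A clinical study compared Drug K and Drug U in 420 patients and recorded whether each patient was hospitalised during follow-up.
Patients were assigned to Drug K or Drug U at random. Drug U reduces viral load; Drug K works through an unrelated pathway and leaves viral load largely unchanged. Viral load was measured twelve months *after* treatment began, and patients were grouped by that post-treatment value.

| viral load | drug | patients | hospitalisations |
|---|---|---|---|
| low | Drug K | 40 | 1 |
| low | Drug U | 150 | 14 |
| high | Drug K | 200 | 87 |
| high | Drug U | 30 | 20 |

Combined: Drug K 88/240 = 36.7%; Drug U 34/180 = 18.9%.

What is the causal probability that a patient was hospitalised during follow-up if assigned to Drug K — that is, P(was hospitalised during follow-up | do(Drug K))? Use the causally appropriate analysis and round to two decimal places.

Stratifying would compare drugs among patients the drugs themselves sorted into viral load groups — a form of selection on an intermediate. The unconditioned pooled rates give the total causal effect.
So P(outcome | do(Drug K)) is just the pooled rate for Drug K: 88/240 = 0.367.

0.37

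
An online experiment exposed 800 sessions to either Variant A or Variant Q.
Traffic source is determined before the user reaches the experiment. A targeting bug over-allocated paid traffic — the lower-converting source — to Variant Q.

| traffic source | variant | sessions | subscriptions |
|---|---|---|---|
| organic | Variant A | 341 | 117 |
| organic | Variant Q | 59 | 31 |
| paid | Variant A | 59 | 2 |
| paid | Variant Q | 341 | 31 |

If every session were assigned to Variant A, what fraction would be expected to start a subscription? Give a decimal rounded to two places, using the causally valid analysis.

0.19

Traffic source satisfies the back-door criterion: it is not a descendant of the variant, and it blocks the spurious path from variant to outcome. Adjusting for it (i.e., using the within-traffic source rates) gives the causal effect.
Standardising Variant A to the population traffic source mix: 0.500·117/341 + 0.500·2/59 = 0.189.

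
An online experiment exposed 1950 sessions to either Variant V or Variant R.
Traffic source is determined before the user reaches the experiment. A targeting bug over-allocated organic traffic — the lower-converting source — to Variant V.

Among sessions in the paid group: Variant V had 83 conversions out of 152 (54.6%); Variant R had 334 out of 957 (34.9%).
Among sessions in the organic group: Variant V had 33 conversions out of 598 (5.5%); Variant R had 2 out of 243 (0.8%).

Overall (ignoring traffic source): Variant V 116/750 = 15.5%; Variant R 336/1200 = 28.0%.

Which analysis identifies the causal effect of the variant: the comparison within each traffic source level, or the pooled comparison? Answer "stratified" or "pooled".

Within every traffic source level Variant V has the higher rate, yet pooled Variant R does — Simpson's reversal.
Traffic source differs across variants for reasons unrelated to any effect of the variant itself, and it separately predicts the outcome — a classic confounder. We must compare within traffic source levels.
Within each level — paid: 54.6% vs 34.9%; organic: 5.5% vs 0.8% — Variant V is higher every time.

stratified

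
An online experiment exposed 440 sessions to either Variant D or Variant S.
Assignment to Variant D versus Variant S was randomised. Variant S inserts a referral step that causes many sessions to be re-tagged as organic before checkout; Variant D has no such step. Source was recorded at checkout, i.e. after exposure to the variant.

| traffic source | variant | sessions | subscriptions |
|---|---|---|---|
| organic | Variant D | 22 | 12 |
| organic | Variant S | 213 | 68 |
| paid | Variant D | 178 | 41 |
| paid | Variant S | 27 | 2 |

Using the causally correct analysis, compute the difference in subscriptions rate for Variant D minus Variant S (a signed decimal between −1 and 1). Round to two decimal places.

Variant D is higher inside every traffic source stratum but Variant S is higher in aggregate. Whether to stratify depends on how traffic source relates to the variant.
The distribution of traffic source is itself part of what the variant does — it is an intermediate outcome. Holding it fixed would remove that part of the effect; the total effect is the pooled difference.
The causal difference is the pooled difference: 0.265 − 0.292 = -0.027.

-0.03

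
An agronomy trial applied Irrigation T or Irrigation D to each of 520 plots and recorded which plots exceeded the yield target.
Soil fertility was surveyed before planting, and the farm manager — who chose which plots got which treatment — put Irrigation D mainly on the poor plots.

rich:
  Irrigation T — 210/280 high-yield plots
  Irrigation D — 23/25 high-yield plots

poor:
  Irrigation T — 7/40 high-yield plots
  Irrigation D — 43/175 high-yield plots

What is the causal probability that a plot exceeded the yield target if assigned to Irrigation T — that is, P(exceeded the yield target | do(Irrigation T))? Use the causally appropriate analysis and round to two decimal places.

Soil fertility differs across irrigations for reasons unrelated to any effect of the irrigation itself, and it separately predicts the outcome — a classic confounder. We must compare within soil fertility levels.
Standardising Irrigation T to the population soil fertility mix: 0.587·210/280 + 0.413·7/40 = 0.512.

0.51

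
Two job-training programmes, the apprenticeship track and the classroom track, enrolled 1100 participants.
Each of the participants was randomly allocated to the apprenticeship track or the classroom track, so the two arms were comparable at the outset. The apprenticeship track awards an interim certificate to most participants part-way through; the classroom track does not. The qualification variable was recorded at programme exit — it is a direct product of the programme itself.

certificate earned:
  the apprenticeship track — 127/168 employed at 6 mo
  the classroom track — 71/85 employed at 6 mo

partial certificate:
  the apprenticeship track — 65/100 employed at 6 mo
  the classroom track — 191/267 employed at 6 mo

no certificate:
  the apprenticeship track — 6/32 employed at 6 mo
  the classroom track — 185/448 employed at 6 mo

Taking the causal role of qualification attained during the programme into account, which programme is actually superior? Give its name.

The stratified and pooled comparisons disagree (the classroom track wins within each qualification attained during the programme; the apprenticeship track wins overall), so the answer turns on the causal role of qualification attained during the programme.
Qualification attained during the programme is recorded after the programme and is itself shifted by it — it sits on the causal path from programme to outcome. Conditioning on a mediator would strip out part of the effect we want; the pooled comparison gives the total causal effect.
Pooled: the apprenticeship track 66.0% vs the classroom track 55.9%; the apprenticeship track is higher overall.

the apprenticeship track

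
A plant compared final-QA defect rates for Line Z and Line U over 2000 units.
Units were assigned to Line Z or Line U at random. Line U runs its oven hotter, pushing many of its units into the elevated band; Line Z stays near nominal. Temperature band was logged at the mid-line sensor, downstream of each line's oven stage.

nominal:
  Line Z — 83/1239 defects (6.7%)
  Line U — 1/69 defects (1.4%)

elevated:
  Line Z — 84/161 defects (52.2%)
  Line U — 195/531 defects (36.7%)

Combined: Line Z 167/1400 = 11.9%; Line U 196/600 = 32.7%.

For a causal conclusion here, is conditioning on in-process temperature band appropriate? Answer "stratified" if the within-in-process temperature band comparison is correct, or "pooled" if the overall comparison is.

pooled

Within every in-process temperature band level Line U has the lower rate, yet pooled Line Z does — Simpson's reversal.
Stratifying would compare lines among units the lines themselves sorted into in-process temperature band groups — a form of selection on an intermediate. The unconditioned pooled rates give the total causal effect.
Pooled: Line Z 11.9% vs Line U 32.7%; Line Z is lower overall.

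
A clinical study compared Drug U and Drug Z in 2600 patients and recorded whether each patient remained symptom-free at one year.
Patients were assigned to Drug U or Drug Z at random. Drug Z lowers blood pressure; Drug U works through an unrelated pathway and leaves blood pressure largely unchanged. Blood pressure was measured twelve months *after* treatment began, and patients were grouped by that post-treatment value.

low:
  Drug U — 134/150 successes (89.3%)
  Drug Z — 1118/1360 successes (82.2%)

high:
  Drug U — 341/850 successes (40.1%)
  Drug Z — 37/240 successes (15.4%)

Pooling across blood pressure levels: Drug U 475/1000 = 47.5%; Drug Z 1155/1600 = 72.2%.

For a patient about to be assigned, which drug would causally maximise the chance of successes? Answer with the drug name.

The stratified and pooled comparisons disagree (Drug U wins within each blood pressure; Drug Z wins overall), so the answer turns on the causal role of blood pressure.
Blood pressure is downstream of the drug. One should not condition on a consequence of treatment, so the overall rates are the right comparison.
Pooled: Drug U 47.5% vs Drug Z 72.2%; Drug Z is higher overall.

Drug Z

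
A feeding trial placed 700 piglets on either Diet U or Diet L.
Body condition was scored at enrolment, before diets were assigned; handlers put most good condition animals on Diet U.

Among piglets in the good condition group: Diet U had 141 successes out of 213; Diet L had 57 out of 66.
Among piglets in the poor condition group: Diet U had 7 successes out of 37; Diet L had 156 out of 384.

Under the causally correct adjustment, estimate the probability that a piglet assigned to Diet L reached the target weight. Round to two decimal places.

0.59

Within every starting body condition level Diet L has the higher rate, yet pooled Diet U does — Simpson's reversal.
Starting body condition satisfies the back-door criterion: it is not a descendant of the diet, and it blocks the spurious path from diet to outcome. Adjusting for it (i.e., using the within-starting body condition rates) gives the causal effect.
Standardising Diet L to the population starting body condition mix: 0.399·57/66 + 0.601·156/384 = 0.589.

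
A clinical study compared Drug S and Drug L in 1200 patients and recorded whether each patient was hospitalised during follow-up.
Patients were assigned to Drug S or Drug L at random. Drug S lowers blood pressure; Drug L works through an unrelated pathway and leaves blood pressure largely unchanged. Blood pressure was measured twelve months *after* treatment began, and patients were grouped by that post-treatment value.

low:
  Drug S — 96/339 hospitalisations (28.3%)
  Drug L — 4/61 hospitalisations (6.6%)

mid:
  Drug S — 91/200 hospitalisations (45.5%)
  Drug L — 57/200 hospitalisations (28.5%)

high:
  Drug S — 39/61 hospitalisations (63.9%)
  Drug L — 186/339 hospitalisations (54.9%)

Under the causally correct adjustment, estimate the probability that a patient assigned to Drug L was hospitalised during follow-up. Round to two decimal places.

Because the drug influences blood pressure, blood pressure is a post-treatment mediator, not a confounder. Stratifying on it would bias the estimate; the causal effect is the crude pooled difference.
So P(outcome | do(Drug L)) is just the pooled rate for Drug L: 247/600 = 0.412.

0.41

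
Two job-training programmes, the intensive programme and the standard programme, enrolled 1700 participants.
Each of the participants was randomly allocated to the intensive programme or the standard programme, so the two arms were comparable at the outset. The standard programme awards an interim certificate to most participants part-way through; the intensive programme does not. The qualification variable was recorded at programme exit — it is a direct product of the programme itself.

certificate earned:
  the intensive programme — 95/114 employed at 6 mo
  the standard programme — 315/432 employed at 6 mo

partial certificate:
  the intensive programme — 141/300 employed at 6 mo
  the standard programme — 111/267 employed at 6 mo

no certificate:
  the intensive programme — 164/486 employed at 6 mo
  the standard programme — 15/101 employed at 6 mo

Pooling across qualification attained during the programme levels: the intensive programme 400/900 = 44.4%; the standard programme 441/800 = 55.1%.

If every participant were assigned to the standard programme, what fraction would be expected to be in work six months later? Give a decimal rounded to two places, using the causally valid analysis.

The qualification attained during the programme-specific comparison favours the intensive programme throughout, but the pooled figures favour the standard programme. The question is whether to condition on qualification attained during the programme.
Qualification attained during the programme is downstream of the programme. One should not condition on a consequence of treatment, so the overall rates are the right comparison.
So P(outcome | do(the standard programme)) is just the pooled rate for the standard programme: 441/800 = 0.551.

0.55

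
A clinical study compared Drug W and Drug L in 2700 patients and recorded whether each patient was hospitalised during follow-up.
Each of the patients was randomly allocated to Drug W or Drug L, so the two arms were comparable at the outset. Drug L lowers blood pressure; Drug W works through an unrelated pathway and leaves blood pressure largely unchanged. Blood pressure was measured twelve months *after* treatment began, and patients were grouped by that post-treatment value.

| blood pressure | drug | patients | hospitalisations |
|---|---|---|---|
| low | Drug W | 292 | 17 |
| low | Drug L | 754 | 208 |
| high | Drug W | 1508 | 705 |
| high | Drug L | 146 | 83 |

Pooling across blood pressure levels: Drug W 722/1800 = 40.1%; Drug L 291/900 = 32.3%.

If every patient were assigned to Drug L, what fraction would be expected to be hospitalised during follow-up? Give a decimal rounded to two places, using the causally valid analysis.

0.32

Blood pressure is downstream of the drug. One should not condition on a consequence of treatment, so the overall rates are the right comparison.
So P(outcome | do(Drug L)) is just the pooled rate for Drug L: 291/900 = 0.323.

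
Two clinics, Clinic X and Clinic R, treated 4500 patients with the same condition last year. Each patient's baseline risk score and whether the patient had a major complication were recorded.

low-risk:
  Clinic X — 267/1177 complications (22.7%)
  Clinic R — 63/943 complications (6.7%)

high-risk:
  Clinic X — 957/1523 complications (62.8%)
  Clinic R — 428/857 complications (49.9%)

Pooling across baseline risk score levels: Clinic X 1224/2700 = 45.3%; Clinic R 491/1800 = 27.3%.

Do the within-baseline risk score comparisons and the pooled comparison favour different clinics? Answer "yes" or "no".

Within each baseline risk score level (low-risk 22.7% vs 6.7%; high-risk 62.8% vs 49.9%), Clinic R has the lower rate every time. Pooled: 45.3% vs 27.3% — Clinic R has the lower rate overall. They agree.

no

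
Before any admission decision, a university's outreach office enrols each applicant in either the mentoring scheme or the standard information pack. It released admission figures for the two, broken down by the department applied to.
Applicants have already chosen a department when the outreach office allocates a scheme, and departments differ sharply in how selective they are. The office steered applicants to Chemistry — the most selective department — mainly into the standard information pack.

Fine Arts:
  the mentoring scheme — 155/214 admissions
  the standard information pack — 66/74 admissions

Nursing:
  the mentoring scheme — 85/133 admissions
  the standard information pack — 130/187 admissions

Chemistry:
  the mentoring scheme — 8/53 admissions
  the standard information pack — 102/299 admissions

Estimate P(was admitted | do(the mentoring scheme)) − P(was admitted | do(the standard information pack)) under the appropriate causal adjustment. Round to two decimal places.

-0.14

Since department is a pre-existing factor (not a product of the outreach scheme) and it affects the outcome on its own, it is a confounder. The stratified rates, not the pooled rate, identify the causal effect.
Adjusting over the population distribution of department: 0.300·(0.724−0.892) + 0.333·(0.639−0.695) + 0.367·(0.151−0.341) = -0.139.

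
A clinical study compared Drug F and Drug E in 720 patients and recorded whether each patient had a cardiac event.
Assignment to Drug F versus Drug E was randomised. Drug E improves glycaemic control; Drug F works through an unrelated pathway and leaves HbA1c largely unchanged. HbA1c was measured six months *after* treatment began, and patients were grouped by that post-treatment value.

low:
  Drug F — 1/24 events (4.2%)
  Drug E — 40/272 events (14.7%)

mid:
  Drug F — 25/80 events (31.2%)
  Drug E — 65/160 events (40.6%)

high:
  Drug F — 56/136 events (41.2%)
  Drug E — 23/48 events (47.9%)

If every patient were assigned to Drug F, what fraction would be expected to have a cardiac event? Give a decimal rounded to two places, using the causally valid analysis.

The stratified and pooled comparisons disagree (Drug F wins within each HbA1c; Drug E wins overall), so the answer turns on the causal role of HbA1c.
HbA1c here is a post-treatment variable shaped by the drug; conditioning on it would introduce bias rather than remove it. The overall comparison is the causal one.
So P(outcome | do(Drug F)) is just the pooled rate for Drug F: 82/240 = 0.342.

0.34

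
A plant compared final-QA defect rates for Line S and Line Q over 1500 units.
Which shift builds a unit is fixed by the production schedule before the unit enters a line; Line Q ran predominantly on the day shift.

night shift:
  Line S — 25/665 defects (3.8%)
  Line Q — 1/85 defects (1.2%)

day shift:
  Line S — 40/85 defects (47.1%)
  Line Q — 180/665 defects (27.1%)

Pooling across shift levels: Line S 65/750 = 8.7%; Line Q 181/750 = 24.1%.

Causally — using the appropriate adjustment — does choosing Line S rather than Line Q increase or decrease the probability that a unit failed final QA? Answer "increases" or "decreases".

Shift is set before the line has any effect — it is not caused by the line — and it independently drives the outcome. That makes it a confounder, so the causal comparison is within shift levels.
Within each level — night shift: 3.8% vs 1.2%; day shift: 47.1% vs 27.1% — Line Q is lower every time.

increases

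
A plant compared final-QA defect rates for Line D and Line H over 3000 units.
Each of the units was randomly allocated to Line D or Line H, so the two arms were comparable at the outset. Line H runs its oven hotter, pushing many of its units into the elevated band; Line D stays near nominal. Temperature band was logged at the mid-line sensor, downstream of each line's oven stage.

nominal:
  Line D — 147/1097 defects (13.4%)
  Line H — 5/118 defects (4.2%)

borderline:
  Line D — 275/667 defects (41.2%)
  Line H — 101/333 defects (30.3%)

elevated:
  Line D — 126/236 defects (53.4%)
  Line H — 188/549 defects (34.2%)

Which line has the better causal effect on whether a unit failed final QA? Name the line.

Because the line influences in-process temperature band, in-process temperature band is a post-treatment mediator, not a confounder. Stratifying on it would bias the estimate; the causal effect is the crude pooled difference.
Pooled: Line D 27.4% vs Line H 29.4%; Line D is lower overall.

Line D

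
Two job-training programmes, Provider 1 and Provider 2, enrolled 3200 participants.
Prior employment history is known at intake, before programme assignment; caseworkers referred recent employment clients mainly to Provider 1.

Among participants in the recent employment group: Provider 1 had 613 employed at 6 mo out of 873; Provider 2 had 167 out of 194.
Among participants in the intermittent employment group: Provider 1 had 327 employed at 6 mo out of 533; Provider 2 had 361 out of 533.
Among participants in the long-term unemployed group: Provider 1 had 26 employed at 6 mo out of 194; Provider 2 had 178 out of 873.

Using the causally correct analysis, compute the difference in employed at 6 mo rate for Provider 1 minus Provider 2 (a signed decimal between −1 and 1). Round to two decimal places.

-0.10

Prior employment history satisfies the back-door criterion: it is not a descendant of the programme, and it blocks the spurious path from programme to outcome. Adjusting for it (i.e., using the within-prior employment history rates) gives the causal effect.
Adjusting over the population distribution of prior employment history: 0.333·(0.702−0.861) + 0.333·(0.614−0.677) + 0.333·(0.134−0.204) = -0.097.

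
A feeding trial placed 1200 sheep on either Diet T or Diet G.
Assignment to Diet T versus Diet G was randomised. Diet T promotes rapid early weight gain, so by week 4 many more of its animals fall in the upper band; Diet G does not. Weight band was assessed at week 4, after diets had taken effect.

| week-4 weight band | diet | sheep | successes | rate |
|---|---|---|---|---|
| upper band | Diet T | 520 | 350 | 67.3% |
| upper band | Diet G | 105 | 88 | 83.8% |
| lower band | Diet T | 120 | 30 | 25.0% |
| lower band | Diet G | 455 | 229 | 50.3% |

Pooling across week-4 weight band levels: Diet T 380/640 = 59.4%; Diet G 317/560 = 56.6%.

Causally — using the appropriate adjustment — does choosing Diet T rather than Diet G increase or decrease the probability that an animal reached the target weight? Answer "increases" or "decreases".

increases

Week-4 weight band here is a post-treatment variable shaped by the diet; conditioning on it would introduce bias rather than remove it. The overall comparison is the causal one.
Pooled: Diet T 59.4% vs Diet G 56.6%; Diet T is higher overall.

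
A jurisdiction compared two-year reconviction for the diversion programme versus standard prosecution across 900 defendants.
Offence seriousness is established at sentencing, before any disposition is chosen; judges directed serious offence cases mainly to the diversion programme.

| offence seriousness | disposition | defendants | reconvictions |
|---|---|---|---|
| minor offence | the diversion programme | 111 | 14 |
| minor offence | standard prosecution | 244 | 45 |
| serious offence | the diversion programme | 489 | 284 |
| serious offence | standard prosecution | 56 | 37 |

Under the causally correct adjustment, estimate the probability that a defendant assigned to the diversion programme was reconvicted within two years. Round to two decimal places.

0.40

The stratified and pooled comparisons disagree (the diversion programme wins within each offence seriousness; standard prosecution wins overall), so the answer turns on the causal role of offence seriousness.
Offence seriousness differs across dispositions for reasons unrelated to any effect of the disposition itself, and it separately predicts the outcome — a classic confounder. We must compare within offence seriousness levels.
Standardising the diversion programme to the population offence seriousness mix: 0.394·14/111 + 0.606·284/489 = 0.401.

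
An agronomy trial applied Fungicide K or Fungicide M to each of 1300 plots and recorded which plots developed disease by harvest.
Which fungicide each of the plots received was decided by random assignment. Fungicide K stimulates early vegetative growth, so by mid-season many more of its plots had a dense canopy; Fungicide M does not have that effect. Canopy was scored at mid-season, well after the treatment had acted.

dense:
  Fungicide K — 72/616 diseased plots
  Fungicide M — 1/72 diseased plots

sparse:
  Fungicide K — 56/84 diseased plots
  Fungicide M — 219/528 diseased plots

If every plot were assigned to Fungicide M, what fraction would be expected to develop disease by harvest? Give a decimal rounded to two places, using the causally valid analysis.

0.37

The distribution of mid-season canopy is itself part of what the fungicide does — it is an intermediate outcome. Holding it fixed would remove that part of the effect; the total effect is the pooled difference.
So P(outcome | do(Fungicide M)) is just the pooled rate for Fungicide M: 220/600 = 0.367.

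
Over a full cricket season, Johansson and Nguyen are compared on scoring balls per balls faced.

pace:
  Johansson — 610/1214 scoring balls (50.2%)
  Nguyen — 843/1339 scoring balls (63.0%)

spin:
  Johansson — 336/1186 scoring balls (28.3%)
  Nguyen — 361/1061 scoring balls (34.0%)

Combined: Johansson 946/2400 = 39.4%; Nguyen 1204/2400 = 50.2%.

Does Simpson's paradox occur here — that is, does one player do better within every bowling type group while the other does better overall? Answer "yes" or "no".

Within each bowling type level (pace 50.2% vs 63.0%; spin 28.3% vs 34.0%), Nguyen has the higher rate every time. Pooled: 39.4% vs 50.2% — Nguyen has the higher rate overall. They agree.

no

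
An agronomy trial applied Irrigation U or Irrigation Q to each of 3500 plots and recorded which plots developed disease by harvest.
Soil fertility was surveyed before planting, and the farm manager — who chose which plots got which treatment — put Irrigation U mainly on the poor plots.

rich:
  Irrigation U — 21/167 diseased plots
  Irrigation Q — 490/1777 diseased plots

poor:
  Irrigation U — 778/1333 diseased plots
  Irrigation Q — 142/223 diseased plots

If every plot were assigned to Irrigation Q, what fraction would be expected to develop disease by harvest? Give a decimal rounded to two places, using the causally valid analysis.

The stratified and pooled comparisons disagree (Irrigation U wins within each soil fertility; Irrigation Q wins overall), so the answer turns on the causal role of soil fertility.
Here soil fertility is a common cause — it drives both which irrigation a case falls under and the outcome. The crude comparison mixes populations; the stratum-specific rates are the causally relevant ones.
Standardising Irrigation Q to the population soil fertility mix: 0.555·490/1777 + 0.445·142/223 = 0.436.

0.44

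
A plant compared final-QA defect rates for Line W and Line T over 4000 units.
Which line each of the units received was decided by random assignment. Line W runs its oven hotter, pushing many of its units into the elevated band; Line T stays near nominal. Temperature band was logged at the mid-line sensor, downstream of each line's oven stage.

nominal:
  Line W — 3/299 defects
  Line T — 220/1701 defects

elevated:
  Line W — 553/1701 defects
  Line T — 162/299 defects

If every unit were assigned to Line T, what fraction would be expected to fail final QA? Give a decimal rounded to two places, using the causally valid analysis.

0.19

Stratifying would compare lines among units the lines themselves sorted into in-process temperature band groups — a form of selection on an intermediate. The unconditioned pooled rates give the total causal effect.
So P(outcome | do(Line T)) is just the pooled rate for Line T: 382/2000 = 0.191.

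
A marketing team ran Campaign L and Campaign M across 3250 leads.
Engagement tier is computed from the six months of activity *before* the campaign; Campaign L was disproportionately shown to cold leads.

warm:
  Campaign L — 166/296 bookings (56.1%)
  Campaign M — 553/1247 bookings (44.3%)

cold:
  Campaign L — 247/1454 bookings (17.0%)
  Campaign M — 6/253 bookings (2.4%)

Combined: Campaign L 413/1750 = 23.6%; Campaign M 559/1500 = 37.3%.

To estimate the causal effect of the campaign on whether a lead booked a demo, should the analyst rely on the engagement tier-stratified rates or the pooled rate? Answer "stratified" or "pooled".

The stratified and pooled comparisons disagree (Campaign L wins within each engagement tier; Campaign M wins overall), so the answer turns on the causal role of engagement tier.
Here engagement tier is a common cause — it drives both which campaign a case falls under and the outcome. The crude comparison mixes populations; the stratum-specific rates are the causally relevant ones.
Within each level — warm: 56.1% vs 44.3%; cold: 17.0% vs 2.4% — Campaign L is higher every time.

stratified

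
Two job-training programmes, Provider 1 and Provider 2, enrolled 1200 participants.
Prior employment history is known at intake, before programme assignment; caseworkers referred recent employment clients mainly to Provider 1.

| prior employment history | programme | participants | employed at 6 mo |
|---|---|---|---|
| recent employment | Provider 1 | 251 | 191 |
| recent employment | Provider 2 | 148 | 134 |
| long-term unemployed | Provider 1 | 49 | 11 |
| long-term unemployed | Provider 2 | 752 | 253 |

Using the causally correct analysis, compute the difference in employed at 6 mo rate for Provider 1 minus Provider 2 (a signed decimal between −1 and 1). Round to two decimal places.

-0.12

Within every prior employment history level Provider 2 has the higher rate, yet pooled Provider 1 does — Simpson's reversal.
Nothing the programme does changes prior employment history; the imbalance is an allocation artefact. With prior employment history also predicting the outcome, the pooled figure is confounded, and the within-stratum comparison is the causal one.
Adjusting over the population distribution of prior employment history: 0.333·(0.761−0.905) + 0.667·(0.224−0.336) = -0.123.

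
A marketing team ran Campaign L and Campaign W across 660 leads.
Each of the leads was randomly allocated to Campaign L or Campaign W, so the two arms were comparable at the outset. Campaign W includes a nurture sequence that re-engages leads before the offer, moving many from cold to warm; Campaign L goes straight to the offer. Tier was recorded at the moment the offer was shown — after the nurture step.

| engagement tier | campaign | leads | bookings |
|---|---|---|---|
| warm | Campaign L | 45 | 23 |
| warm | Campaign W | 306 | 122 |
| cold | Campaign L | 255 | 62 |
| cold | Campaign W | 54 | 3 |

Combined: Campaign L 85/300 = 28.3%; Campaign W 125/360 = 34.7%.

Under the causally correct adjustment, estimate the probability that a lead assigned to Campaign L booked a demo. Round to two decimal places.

Engagement tier is downstream of the campaign. One should not condition on a consequence of treatment, so the overall rates are the right comparison.
So P(outcome | do(Campaign L)) is just the pooled rate for Campaign L: 85/300 = 0.283.

0.28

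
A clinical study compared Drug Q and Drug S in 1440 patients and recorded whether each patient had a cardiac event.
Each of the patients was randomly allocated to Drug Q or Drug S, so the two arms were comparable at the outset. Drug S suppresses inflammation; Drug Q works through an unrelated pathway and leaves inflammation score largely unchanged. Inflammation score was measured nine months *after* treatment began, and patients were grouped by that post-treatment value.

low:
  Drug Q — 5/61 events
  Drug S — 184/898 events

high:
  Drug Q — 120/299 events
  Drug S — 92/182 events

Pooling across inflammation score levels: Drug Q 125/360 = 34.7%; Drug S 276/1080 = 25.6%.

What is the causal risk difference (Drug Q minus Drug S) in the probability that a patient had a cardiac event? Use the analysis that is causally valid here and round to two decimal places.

Within every inflammation score level Drug Q has the lower rate, yet pooled Drug S does — Simpson's reversal.
Inflammation score is recorded after the drug and is itself shifted by it — it sits on the causal path from drug to outcome. Conditioning on a mediator would strip out part of the effect we want; the pooled comparison gives the total causal effect.
The causal difference is the pooled difference: 0.347 − 0.256 = +0.092.

+0.09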